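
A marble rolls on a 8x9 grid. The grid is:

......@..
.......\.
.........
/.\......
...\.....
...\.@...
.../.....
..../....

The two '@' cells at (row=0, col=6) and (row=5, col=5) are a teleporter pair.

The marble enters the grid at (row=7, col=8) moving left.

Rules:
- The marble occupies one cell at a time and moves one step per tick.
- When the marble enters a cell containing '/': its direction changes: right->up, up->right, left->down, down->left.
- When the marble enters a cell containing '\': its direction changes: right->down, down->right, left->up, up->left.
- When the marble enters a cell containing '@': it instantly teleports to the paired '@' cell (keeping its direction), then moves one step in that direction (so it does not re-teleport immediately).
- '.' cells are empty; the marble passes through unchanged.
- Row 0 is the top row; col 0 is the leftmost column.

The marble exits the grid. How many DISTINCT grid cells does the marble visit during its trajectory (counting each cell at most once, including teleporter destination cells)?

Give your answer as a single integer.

Step 1: enter (7,8), '.' pass, move left to (7,7)
Step 2: enter (7,7), '.' pass, move left to (7,6)
Step 3: enter (7,6), '.' pass, move left to (7,5)
Step 4: enter (7,5), '.' pass, move left to (7,4)
Step 5: enter (7,4), '/' deflects left->down, move down to (8,4)
Step 6: at (8,4) — EXIT via bottom edge, pos 4
Distinct cells visited: 5 (path length 5)

Answer: 5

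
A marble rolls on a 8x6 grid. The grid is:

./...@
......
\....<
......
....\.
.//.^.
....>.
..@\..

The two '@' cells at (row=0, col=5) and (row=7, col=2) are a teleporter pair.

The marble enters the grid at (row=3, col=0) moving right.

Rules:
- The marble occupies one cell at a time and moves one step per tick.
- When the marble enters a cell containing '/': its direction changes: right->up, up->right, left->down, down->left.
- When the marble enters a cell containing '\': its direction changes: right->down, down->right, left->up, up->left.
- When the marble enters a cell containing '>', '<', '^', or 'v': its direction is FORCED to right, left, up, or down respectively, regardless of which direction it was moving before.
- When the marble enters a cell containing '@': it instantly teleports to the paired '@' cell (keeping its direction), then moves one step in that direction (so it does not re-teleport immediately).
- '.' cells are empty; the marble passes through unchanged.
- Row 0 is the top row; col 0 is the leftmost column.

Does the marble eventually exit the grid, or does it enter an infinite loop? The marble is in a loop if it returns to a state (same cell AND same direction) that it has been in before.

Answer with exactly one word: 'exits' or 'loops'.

Answer: exits

Derivation:
Step 1: enter (3,0), '.' pass, move right to (3,1)
Step 2: enter (3,1), '.' pass, move right to (3,2)
Step 3: enter (3,2), '.' pass, move right to (3,3)
Step 4: enter (3,3), '.' pass, move right to (3,4)
Step 5: enter (3,4), '.' pass, move right to (3,5)
Step 6: enter (3,5), '.' pass, move right to (3,6)
Step 7: at (3,6) — EXIT via right edge, pos 3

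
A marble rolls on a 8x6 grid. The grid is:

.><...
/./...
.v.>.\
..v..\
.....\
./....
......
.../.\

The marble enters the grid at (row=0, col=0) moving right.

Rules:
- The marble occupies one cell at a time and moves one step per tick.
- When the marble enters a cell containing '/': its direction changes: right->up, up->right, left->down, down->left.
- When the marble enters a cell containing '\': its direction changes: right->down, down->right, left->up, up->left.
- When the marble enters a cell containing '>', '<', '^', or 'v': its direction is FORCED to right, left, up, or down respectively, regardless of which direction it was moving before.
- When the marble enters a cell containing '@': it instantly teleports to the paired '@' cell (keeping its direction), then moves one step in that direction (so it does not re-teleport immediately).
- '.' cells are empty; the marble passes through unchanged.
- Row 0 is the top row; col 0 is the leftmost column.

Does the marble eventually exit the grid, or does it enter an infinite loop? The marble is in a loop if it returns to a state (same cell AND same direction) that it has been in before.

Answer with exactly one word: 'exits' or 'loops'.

Answer: loops

Derivation:
Step 1: enter (0,0), '.' pass, move right to (0,1)
Step 2: enter (0,1), '>' forces right->right, move right to (0,2)
Step 3: enter (0,2), '<' forces right->left, move left to (0,1)
Step 4: enter (0,1), '>' forces left->right, move right to (0,2)
Step 5: at (0,2) dir=right — LOOP DETECTED (seen before)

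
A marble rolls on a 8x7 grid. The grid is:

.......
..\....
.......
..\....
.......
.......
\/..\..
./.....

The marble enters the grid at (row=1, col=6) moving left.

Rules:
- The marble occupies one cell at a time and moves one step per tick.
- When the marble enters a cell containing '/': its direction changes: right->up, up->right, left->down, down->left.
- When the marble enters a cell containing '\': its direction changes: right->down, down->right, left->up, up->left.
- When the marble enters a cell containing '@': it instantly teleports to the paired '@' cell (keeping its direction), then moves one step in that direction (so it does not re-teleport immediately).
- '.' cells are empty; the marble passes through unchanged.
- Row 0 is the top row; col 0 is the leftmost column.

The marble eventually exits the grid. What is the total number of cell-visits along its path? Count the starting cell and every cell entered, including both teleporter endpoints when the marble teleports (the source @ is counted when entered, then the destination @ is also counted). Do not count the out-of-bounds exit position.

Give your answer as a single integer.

Step 1: enter (1,6), '.' pass, move left to (1,5)
Step 2: enter (1,5), '.' pass, move left to (1,4)
Step 3: enter (1,4), '.' pass, move left to (1,3)
Step 4: enter (1,3), '.' pass, move left to (1,2)
Step 5: enter (1,2), '\' deflects left->up, move up to (0,2)
Step 6: enter (0,2), '.' pass, move up to (-1,2)
Step 7: at (-1,2) — EXIT via top edge, pos 2
Path length (cell visits): 6

Answer: 6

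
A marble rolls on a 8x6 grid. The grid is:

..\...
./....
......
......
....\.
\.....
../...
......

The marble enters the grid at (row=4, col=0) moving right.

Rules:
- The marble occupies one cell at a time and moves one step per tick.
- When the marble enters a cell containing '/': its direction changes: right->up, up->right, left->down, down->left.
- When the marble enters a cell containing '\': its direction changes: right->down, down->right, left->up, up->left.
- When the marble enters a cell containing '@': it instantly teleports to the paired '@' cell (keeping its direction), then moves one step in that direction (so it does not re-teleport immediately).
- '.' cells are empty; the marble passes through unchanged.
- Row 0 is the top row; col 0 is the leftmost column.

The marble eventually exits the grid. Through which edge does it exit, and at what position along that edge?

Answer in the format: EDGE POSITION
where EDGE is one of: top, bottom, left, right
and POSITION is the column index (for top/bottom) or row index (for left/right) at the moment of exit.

Step 1: enter (4,0), '.' pass, move right to (4,1)
Step 2: enter (4,1), '.' pass, move right to (4,2)
Step 3: enter (4,2), '.' pass, move right to (4,3)
Step 4: enter (4,3), '.' pass, move right to (4,4)
Step 5: enter (4,4), '\' deflects right->down, move down to (5,4)
Step 6: enter (5,4), '.' pass, move down to (6,4)
Step 7: enter (6,4), '.' pass, move down to (7,4)
Step 8: enter (7,4), '.' pass, move down to (8,4)
Step 9: at (8,4) — EXIT via bottom edge, pos 4

Answer: bottom 4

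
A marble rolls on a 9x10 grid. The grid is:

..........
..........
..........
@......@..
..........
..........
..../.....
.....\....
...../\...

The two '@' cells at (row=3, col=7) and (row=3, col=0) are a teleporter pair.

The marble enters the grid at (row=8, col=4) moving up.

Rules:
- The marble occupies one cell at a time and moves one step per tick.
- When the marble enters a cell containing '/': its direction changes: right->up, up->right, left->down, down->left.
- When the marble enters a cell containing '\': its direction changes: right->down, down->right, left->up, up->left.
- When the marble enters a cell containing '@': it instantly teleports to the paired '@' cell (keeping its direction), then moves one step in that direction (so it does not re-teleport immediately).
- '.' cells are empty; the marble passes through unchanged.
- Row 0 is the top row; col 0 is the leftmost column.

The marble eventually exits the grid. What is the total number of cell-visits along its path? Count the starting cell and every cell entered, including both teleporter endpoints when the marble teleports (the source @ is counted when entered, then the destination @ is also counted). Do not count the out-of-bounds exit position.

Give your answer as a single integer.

Answer: 8

Derivation:
Step 1: enter (8,4), '.' pass, move up to (7,4)
Step 2: enter (7,4), '.' pass, move up to (6,4)
Step 3: enter (6,4), '/' deflects up->right, move right to (6,5)
Step 4: enter (6,5), '.' pass, move right to (6,6)
Step 5: enter (6,6), '.' pass, move right to (6,7)
Step 6: enter (6,7), '.' pass, move right to (6,8)
Step 7: enter (6,8), '.' pass, move right to (6,9)
Step 8: enter (6,9), '.' pass, move right to (6,10)
Step 9: at (6,10) — EXIT via right edge, pos 6
Path length (cell visits): 8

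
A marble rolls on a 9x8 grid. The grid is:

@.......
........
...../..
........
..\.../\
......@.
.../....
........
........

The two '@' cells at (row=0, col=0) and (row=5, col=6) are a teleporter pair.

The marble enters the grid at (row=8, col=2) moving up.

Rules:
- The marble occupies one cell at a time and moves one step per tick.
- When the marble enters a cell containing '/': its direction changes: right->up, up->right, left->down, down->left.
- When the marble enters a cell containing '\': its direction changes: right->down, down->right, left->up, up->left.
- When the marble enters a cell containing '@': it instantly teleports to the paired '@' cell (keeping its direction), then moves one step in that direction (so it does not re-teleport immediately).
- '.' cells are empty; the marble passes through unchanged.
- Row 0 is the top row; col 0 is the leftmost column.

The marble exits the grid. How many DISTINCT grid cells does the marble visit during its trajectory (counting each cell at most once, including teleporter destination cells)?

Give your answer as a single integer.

Step 1: enter (8,2), '.' pass, move up to (7,2)
Step 2: enter (7,2), '.' pass, move up to (6,2)
Step 3: enter (6,2), '.' pass, move up to (5,2)
Step 4: enter (5,2), '.' pass, move up to (4,2)
Step 5: enter (4,2), '\' deflects up->left, move left to (4,1)
Step 6: enter (4,1), '.' pass, move left to (4,0)
Step 7: enter (4,0), '.' pass, move left to (4,-1)
Step 8: at (4,-1) — EXIT via left edge, pos 4
Distinct cells visited: 7 (path length 7)

Answer: 7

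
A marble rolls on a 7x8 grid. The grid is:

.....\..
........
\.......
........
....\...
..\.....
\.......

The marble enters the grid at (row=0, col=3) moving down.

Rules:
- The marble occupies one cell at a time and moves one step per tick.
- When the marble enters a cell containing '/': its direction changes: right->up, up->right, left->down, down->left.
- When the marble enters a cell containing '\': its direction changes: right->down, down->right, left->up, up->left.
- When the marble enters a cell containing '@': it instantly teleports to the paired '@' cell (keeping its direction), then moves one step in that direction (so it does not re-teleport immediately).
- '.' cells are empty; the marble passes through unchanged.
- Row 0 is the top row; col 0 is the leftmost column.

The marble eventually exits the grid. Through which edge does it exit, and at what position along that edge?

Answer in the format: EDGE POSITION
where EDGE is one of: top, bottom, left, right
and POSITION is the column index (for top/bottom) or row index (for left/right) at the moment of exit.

Answer: bottom 3

Derivation:
Step 1: enter (0,3), '.' pass, move down to (1,3)
Step 2: enter (1,3), '.' pass, move down to (2,3)
Step 3: enter (2,3), '.' pass, move down to (3,3)
Step 4: enter (3,3), '.' pass, move down to (4,3)
Step 5: enter (4,3), '.' pass, move down to (5,3)
Step 6: enter (5,3), '.' pass, move down to (6,3)
Step 7: enter (6,3), '.' pass, move down to (7,3)
Step 8: at (7,3) — EXIT via bottom edge, pos 3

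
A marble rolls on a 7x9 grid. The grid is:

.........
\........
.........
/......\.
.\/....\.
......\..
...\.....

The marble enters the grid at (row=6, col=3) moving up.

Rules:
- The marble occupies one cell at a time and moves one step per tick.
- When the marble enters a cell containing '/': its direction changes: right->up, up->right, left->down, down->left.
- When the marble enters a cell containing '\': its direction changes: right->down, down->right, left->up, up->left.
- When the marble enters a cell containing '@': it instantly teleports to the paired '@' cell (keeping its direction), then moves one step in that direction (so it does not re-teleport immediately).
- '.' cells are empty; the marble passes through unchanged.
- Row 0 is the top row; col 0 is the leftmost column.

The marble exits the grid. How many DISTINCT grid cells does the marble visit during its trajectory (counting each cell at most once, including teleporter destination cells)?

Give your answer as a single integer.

Step 1: enter (6,3), '\' deflects up->left, move left to (6,2)
Step 2: enter (6,2), '.' pass, move left to (6,1)
Step 3: enter (6,1), '.' pass, move left to (6,0)
Step 4: enter (6,0), '.' pass, move left to (6,-1)
Step 5: at (6,-1) — EXIT via left edge, pos 6
Distinct cells visited: 4 (path length 4)

Answer: 4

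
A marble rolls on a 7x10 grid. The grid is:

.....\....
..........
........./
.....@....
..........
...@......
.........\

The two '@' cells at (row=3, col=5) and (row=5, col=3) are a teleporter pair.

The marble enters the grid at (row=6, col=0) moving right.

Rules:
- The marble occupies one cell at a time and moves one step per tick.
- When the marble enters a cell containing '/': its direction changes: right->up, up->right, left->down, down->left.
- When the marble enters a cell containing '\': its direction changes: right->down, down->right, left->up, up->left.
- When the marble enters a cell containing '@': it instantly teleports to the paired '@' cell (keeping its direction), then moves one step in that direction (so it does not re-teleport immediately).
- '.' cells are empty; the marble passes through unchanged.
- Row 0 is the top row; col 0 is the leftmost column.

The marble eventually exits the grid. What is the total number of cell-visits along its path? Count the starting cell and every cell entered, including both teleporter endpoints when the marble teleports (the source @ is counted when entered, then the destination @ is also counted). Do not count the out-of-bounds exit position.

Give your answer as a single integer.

Step 1: enter (6,0), '.' pass, move right to (6,1)
Step 2: enter (6,1), '.' pass, move right to (6,2)
Step 3: enter (6,2), '.' pass, move right to (6,3)
Step 4: enter (6,3), '.' pass, move right to (6,4)
Step 5: enter (6,4), '.' pass, move right to (6,5)
Step 6: enter (6,5), '.' pass, move right to (6,6)
Step 7: enter (6,6), '.' pass, move right to (6,7)
Step 8: enter (6,7), '.' pass, move right to (6,8)
Step 9: enter (6,8), '.' pass, move right to (6,9)
Step 10: enter (6,9), '\' deflects right->down, move down to (7,9)
Step 11: at (7,9) — EXIT via bottom edge, pos 9
Path length (cell visits): 10

Answer: 10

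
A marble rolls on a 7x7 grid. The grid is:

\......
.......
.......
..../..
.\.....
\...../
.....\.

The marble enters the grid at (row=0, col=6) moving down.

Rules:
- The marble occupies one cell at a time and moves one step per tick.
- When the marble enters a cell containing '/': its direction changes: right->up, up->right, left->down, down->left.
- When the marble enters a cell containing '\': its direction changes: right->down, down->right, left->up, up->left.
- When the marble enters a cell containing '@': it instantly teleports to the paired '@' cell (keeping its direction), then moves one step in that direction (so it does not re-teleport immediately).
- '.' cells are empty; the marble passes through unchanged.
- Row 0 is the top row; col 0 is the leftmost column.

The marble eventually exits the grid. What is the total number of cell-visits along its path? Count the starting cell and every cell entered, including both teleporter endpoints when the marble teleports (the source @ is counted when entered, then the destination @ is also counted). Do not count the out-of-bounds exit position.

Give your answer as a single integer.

Answer: 17

Derivation:
Step 1: enter (0,6), '.' pass, move down to (1,6)
Step 2: enter (1,6), '.' pass, move down to (2,6)
Step 3: enter (2,6), '.' pass, move down to (3,6)
Step 4: enter (3,6), '.' pass, move down to (4,6)
Step 5: enter (4,6), '.' pass, move down to (5,6)
Step 6: enter (5,6), '/' deflects down->left, move left to (5,5)
Step 7: enter (5,5), '.' pass, move left to (5,4)
Step 8: enter (5,4), '.' pass, move left to (5,3)
Step 9: enter (5,3), '.' pass, move left to (5,2)
Step 10: enter (5,2), '.' pass, move left to (5,1)
Step 11: enter (5,1), '.' pass, move left to (5,0)
Step 12: enter (5,0), '\' deflects left->up, move up to (4,0)
Step 13: enter (4,0), '.' pass, move up to (3,0)
Step 14: enter (3,0), '.' pass, move up to (2,0)
Step 15: enter (2,0), '.' pass, move up to (1,0)
Step 16: enter (1,0), '.' pass, move up to (0,0)
Step 17: enter (0,0), '\' deflects up->left, move left to (0,-1)
Step 18: at (0,-1) — EXIT via left edge, pos 0
Path length (cell visits): 17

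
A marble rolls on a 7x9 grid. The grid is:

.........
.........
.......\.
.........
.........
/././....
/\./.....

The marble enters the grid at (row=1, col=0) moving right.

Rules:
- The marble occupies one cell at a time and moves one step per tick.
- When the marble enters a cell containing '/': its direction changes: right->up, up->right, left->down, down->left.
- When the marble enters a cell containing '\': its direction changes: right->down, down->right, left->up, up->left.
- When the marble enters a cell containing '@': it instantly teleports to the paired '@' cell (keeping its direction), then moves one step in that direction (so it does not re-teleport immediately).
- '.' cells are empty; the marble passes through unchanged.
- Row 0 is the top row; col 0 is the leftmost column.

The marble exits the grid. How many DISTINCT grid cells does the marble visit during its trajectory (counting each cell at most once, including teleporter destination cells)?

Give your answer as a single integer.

Step 1: enter (1,0), '.' pass, move right to (1,1)
Step 2: enter (1,1), '.' pass, move right to (1,2)
Step 3: enter (1,2), '.' pass, move right to (1,3)
Step 4: enter (1,3), '.' pass, move right to (1,4)
Step 5: enter (1,4), '.' pass, move right to (1,5)
Step 6: enter (1,5), '.' pass, move right to (1,6)
Step 7: enter (1,6), '.' pass, move right to (1,7)
Step 8: enter (1,7), '.' pass, move right to (1,8)
Step 9: enter (1,8), '.' pass, move right to (1,9)
Step 10: at (1,9) — EXIT via right edge, pos 1
Distinct cells visited: 9 (path length 9)

Answer: 9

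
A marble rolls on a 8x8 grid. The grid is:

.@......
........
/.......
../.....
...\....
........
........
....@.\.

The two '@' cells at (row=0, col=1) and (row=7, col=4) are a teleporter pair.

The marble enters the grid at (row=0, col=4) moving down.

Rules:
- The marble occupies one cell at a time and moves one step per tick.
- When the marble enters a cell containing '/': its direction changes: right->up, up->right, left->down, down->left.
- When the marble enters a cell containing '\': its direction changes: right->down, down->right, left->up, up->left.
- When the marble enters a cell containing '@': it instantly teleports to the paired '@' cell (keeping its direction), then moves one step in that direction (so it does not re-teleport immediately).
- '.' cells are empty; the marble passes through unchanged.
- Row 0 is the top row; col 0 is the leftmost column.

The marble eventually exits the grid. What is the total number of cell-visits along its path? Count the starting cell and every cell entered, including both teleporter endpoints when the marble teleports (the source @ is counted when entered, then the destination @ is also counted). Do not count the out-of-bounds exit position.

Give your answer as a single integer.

Step 1: enter (0,4), '.' pass, move down to (1,4)
Step 2: enter (1,4), '.' pass, move down to (2,4)
Step 3: enter (2,4), '.' pass, move down to (3,4)
Step 4: enter (3,4), '.' pass, move down to (4,4)
Step 5: enter (4,4), '.' pass, move down to (5,4)
Step 6: enter (5,4), '.' pass, move down to (6,4)
Step 7: enter (6,4), '.' pass, move down to (7,4)
Step 8: enter (7,4), '@' teleport (7,4)->(0,1), also enter (0,1), move down to (1,1)
Step 9: enter (1,1), '.' pass, move down to (2,1)
Step 10: enter (2,1), '.' pass, move down to (3,1)
Step 11: enter (3,1), '.' pass, move down to (4,1)
Step 12: enter (4,1), '.' pass, move down to (5,1)
Step 13: enter (5,1), '.' pass, move down to (6,1)
Step 14: enter (6,1), '.' pass, move down to (7,1)
Step 15: enter (7,1), '.' pass, move down to (8,1)
Step 16: at (8,1) — EXIT via bottom edge, pos 1
Path length (cell visits): 16

Answer: 16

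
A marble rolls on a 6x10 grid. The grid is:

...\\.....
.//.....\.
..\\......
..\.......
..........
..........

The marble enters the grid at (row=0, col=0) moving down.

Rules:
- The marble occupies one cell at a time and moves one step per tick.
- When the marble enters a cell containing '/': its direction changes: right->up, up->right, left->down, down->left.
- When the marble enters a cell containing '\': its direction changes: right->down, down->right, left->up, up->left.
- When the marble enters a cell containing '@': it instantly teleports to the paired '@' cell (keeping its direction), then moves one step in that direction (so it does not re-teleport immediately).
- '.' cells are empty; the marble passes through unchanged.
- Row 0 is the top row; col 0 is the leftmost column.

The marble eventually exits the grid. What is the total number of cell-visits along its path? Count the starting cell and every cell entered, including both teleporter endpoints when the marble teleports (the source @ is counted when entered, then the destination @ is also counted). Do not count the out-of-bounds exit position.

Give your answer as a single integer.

Answer: 6

Derivation:
Step 1: enter (0,0), '.' pass, move down to (1,0)
Step 2: enter (1,0), '.' pass, move down to (2,0)
Step 3: enter (2,0), '.' pass, move down to (3,0)
Step 4: enter (3,0), '.' pass, move down to (4,0)
Step 5: enter (4,0), '.' pass, move down to (5,0)
Step 6: enter (5,0), '.' pass, move down to (6,0)
Step 7: at (6,0) — EXIT via bottom edge, pos 0
Path length (cell visits): 6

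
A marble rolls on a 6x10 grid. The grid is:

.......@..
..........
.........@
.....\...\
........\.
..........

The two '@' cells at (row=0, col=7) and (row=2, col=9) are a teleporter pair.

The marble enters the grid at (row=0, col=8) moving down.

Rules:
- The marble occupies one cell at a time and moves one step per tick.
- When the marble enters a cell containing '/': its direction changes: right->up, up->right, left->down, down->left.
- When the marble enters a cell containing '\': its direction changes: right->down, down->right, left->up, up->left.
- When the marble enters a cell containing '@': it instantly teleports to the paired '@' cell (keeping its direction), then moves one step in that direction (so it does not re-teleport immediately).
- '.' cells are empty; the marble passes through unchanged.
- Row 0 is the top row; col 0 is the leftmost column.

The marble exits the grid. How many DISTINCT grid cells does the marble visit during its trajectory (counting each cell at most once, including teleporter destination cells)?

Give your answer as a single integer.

Step 1: enter (0,8), '.' pass, move down to (1,8)
Step 2: enter (1,8), '.' pass, move down to (2,8)
Step 3: enter (2,8), '.' pass, move down to (3,8)
Step 4: enter (3,8), '.' pass, move down to (4,8)
Step 5: enter (4,8), '\' deflects down->right, move right to (4,9)
Step 6: enter (4,9), '.' pass, move right to (4,10)
Step 7: at (4,10) — EXIT via right edge, pos 4
Distinct cells visited: 6 (path length 6)

Answer: 6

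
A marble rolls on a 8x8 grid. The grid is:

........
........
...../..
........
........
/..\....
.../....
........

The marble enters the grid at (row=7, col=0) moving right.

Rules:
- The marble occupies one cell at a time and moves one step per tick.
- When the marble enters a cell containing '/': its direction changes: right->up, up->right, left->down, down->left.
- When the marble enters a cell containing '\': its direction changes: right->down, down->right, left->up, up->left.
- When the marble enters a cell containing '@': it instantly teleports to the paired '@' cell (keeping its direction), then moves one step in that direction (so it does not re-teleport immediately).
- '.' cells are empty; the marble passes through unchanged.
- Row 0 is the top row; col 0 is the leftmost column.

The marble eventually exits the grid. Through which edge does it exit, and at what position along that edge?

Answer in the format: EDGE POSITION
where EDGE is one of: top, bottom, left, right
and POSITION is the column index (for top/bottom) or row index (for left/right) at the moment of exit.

Step 1: enter (7,0), '.' pass, move right to (7,1)
Step 2: enter (7,1), '.' pass, move right to (7,2)
Step 3: enter (7,2), '.' pass, move right to (7,3)
Step 4: enter (7,3), '.' pass, move right to (7,4)
Step 5: enter (7,4), '.' pass, move right to (7,5)
Step 6: enter (7,5), '.' pass, move right to (7,6)
Step 7: enter (7,6), '.' pass, move right to (7,7)
Step 8: enter (7,7), '.' pass, move right to (7,8)
Step 9: at (7,8) — EXIT via right edge, pos 7

Answer: right 7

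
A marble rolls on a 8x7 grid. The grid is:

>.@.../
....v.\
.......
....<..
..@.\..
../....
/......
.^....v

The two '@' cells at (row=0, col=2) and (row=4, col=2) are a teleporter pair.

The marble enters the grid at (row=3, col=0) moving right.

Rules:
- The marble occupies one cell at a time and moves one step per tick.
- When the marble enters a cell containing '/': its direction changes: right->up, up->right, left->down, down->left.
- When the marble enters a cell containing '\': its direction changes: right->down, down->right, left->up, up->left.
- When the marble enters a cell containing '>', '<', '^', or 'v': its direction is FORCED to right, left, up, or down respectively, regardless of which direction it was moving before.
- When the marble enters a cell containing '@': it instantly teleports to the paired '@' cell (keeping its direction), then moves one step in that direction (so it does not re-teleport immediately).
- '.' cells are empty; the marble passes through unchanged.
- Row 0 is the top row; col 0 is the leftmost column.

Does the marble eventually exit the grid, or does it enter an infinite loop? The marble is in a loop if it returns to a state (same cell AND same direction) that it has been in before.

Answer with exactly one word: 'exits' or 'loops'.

Answer: exits

Derivation:
Step 1: enter (3,0), '.' pass, move right to (3,1)
Step 2: enter (3,1), '.' pass, move right to (3,2)
Step 3: enter (3,2), '.' pass, move right to (3,3)
Step 4: enter (3,3), '.' pass, move right to (3,4)
Step 5: enter (3,4), '<' forces right->left, move left to (3,3)
Step 6: enter (3,3), '.' pass, move left to (3,2)
Step 7: enter (3,2), '.' pass, move left to (3,1)
Step 8: enter (3,1), '.' pass, move left to (3,0)
Step 9: enter (3,0), '.' pass, move left to (3,-1)
Step 10: at (3,-1) — EXIT via left edge, pos 3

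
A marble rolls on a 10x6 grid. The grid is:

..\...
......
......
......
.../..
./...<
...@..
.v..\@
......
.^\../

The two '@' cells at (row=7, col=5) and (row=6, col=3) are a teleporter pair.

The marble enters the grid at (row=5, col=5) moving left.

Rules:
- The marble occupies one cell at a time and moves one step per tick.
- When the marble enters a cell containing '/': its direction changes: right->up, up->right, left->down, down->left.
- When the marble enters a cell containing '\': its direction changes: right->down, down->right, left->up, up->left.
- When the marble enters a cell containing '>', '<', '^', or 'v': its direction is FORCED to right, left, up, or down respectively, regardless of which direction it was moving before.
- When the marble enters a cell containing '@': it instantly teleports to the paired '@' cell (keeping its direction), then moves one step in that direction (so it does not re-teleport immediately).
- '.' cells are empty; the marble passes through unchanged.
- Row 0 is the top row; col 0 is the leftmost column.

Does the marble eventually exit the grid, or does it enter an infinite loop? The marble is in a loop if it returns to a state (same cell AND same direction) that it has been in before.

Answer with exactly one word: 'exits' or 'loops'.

Answer: loops

Derivation:
Step 1: enter (5,5), '<' forces left->left, move left to (5,4)
Step 2: enter (5,4), '.' pass, move left to (5,3)
Step 3: enter (5,3), '.' pass, move left to (5,2)
Step 4: enter (5,2), '.' pass, move left to (5,1)
Step 5: enter (5,1), '/' deflects left->down, move down to (6,1)
Step 6: enter (6,1), '.' pass, move down to (7,1)
Step 7: enter (7,1), 'v' forces down->down, move down to (8,1)
Step 8: enter (8,1), '.' pass, move down to (9,1)
Step 9: enter (9,1), '^' forces down->up, move up to (8,1)
Step 10: enter (8,1), '.' pass, move up to (7,1)
Step 11: enter (7,1), 'v' forces up->down, move down to (8,1)
Step 12: at (8,1) dir=down — LOOP DETECTED (seen before)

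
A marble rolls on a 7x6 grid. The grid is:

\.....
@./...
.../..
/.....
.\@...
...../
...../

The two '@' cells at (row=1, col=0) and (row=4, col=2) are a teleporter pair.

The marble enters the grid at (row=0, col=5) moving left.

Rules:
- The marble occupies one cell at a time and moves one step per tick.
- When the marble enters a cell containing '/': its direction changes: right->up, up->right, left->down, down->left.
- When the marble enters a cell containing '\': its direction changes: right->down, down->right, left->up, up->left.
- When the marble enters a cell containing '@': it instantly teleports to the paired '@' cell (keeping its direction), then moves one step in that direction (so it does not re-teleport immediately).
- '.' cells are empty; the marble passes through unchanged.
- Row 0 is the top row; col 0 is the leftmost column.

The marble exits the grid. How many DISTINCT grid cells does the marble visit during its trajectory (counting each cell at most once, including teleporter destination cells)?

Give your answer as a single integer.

Answer: 6

Derivation:
Step 1: enter (0,5), '.' pass, move left to (0,4)
Step 2: enter (0,4), '.' pass, move left to (0,3)
Step 3: enter (0,3), '.' pass, move left to (0,2)
Step 4: enter (0,2), '.' pass, move left to (0,1)
Step 5: enter (0,1), '.' pass, move left to (0,0)
Step 6: enter (0,0), '\' deflects left->up, move up to (-1,0)
Step 7: at (-1,0) — EXIT via top edge, pos 0
Distinct cells visited: 6 (path length 6)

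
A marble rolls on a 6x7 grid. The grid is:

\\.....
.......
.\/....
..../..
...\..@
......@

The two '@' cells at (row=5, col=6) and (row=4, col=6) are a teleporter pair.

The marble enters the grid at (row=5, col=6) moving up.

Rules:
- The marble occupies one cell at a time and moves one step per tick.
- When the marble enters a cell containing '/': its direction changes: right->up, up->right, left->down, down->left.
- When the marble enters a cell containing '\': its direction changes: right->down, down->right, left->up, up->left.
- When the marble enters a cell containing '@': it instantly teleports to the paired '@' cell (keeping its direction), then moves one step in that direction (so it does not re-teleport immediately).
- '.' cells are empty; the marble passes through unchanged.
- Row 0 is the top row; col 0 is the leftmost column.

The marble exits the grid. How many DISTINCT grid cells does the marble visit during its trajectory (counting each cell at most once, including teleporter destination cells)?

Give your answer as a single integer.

Answer: 6

Derivation:
Step 1: enter (5,6), '@' teleport (5,6)->(4,6), also enter (4,6), move up to (3,6)
Step 2: enter (3,6), '.' pass, move up to (2,6)
Step 3: enter (2,6), '.' pass, move up to (1,6)
Step 4: enter (1,6), '.' pass, move up to (0,6)
Step 5: enter (0,6), '.' pass, move up to (-1,6)
Step 6: at (-1,6) — EXIT via top edge, pos 6
Distinct cells visited: 6 (path length 6)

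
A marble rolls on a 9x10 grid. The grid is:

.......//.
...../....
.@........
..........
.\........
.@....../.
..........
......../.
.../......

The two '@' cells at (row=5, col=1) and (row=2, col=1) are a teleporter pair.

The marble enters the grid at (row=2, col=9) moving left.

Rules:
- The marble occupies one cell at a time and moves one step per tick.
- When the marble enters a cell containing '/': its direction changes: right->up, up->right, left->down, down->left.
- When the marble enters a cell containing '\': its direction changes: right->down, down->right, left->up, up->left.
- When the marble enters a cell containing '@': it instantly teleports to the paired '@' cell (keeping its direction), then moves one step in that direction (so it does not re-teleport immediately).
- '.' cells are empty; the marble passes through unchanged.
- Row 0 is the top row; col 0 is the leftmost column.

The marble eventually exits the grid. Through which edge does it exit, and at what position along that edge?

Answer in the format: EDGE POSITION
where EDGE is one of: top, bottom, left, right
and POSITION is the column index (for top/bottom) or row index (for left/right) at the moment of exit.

Step 1: enter (2,9), '.' pass, move left to (2,8)
Step 2: enter (2,8), '.' pass, move left to (2,7)
Step 3: enter (2,7), '.' pass, move left to (2,6)
Step 4: enter (2,6), '.' pass, move left to (2,5)
Step 5: enter (2,5), '.' pass, move left to (2,4)
Step 6: enter (2,4), '.' pass, move left to (2,3)
Step 7: enter (2,3), '.' pass, move left to (2,2)
Step 8: enter (2,2), '.' pass, move left to (2,1)
Step 9: enter (2,1), '@' teleport (2,1)->(5,1), also enter (5,1), move left to (5,0)
Step 10: enter (5,0), '.' pass, move left to (5,-1)
Step 11: at (5,-1) — EXIT via left edge, pos 5

Answer: left 5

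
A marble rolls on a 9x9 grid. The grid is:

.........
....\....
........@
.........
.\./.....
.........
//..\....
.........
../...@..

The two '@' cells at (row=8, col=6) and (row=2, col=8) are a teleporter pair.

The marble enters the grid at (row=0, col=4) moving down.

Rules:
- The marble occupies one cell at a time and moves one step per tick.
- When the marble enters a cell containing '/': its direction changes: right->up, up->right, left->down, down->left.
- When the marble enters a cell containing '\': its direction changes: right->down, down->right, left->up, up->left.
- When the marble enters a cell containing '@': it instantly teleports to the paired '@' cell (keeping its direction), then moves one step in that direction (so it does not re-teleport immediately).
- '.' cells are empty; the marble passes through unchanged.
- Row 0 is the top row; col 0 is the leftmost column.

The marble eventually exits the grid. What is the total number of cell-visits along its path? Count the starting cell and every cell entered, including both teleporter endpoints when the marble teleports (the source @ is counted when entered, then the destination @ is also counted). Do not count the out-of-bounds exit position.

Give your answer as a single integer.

Step 1: enter (0,4), '.' pass, move down to (1,4)
Step 2: enter (1,4), '\' deflects down->right, move right to (1,5)
Step 3: enter (1,5), '.' pass, move right to (1,6)
Step 4: enter (1,6), '.' pass, move right to (1,7)
Step 5: enter (1,7), '.' pass, move right to (1,8)
Step 6: enter (1,8), '.' pass, move right to (1,9)
Step 7: at (1,9) — EXIT via right edge, pos 1
Path length (cell visits): 6

Answer: 6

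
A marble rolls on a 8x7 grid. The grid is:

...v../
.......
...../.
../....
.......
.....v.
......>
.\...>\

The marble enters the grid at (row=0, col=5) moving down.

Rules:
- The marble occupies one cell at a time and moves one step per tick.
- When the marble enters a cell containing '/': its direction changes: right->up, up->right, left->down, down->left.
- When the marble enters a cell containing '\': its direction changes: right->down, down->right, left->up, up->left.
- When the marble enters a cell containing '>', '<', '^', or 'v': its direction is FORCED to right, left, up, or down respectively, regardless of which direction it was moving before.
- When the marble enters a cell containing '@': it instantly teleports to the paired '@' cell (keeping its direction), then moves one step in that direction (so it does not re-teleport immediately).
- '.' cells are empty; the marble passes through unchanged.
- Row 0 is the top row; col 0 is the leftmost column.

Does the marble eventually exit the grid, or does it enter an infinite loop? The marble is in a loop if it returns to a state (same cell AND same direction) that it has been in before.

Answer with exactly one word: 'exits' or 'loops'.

Step 1: enter (0,5), '.' pass, move down to (1,5)
Step 2: enter (1,5), '.' pass, move down to (2,5)
Step 3: enter (2,5), '/' deflects down->left, move left to (2,4)
Step 4: enter (2,4), '.' pass, move left to (2,3)
Step 5: enter (2,3), '.' pass, move left to (2,2)
Step 6: enter (2,2), '.' pass, move left to (2,1)
Step 7: enter (2,1), '.' pass, move left to (2,0)
Step 8: enter (2,0), '.' pass, move left to (2,-1)
Step 9: at (2,-1) — EXIT via left edge, pos 2

Answer: exits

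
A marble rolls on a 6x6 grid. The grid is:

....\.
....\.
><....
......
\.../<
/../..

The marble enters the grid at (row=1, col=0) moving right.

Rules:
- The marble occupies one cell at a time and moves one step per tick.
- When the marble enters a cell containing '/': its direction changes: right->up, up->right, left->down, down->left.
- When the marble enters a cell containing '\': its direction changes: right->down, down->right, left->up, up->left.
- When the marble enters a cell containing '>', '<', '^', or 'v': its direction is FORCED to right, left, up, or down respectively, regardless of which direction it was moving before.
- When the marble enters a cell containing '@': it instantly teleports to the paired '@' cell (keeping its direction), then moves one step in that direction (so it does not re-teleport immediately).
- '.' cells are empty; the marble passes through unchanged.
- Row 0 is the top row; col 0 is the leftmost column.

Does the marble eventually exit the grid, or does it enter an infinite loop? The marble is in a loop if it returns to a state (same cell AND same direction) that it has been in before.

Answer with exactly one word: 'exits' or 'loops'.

Answer: loops

Derivation:
Step 1: enter (1,0), '.' pass, move right to (1,1)
Step 2: enter (1,1), '.' pass, move right to (1,2)
Step 3: enter (1,2), '.' pass, move right to (1,3)
Step 4: enter (1,3), '.' pass, move right to (1,4)
Step 5: enter (1,4), '\' deflects right->down, move down to (2,4)
Step 6: enter (2,4), '.' pass, move down to (3,4)
Step 7: enter (3,4), '.' pass, move down to (4,4)
Step 8: enter (4,4), '/' deflects down->left, move left to (4,3)
Step 9: enter (4,3), '.' pass, move left to (4,2)
Step 10: enter (4,2), '.' pass, move left to (4,1)
Step 11: enter (4,1), '.' pass, move left to (4,0)
Step 12: enter (4,0), '\' deflects left->up, move up to (3,0)
Step 13: enter (3,0), '.' pass, move up to (2,0)
Step 14: enter (2,0), '>' forces up->right, move right to (2,1)
Step 15: enter (2,1), '<' forces right->left, move left to (2,0)
Step 16: enter (2,0), '>' forces left->right, move right to (2,1)
Step 17: at (2,1) dir=right — LOOP DETECTED (seen before)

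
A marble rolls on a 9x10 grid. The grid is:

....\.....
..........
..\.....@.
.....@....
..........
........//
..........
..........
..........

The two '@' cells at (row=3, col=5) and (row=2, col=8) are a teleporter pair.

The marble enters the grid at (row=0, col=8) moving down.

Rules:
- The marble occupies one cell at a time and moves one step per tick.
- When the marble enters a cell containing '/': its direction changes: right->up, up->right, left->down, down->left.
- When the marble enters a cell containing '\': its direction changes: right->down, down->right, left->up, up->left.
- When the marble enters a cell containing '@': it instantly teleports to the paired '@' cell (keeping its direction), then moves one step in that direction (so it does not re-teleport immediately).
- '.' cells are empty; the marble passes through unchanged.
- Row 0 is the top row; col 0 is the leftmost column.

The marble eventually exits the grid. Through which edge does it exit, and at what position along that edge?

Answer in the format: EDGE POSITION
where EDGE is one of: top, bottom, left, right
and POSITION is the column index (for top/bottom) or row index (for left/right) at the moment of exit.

Answer: bottom 5

Derivation:
Step 1: enter (0,8), '.' pass, move down to (1,8)
Step 2: enter (1,8), '.' pass, move down to (2,8)
Step 3: enter (2,8), '@' teleport (2,8)->(3,5), also enter (3,5), move down to (4,5)
Step 4: enter (4,5), '.' pass, move down to (5,5)
Step 5: enter (5,5), '.' pass, move down to (6,5)
Step 6: enter (6,5), '.' pass, move down to (7,5)
Step 7: enter (7,5), '.' pass, move down to (8,5)
Step 8: enter (8,5), '.' pass, move down to (9,5)
Step 9: at (9,5) — EXIT via bottom edge, pos 5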